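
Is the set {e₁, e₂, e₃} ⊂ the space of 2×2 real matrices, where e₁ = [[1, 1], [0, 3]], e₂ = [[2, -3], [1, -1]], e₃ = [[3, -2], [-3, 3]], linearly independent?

Take coordinates with respect to the standard basis {E₁₁, E₁₂, E₂₁, E₂₂}.
Place the vectors as rows of a 3×4 matrix and reduce to echelon form.
The reduction yields 3 nonzero rows, so the rank is 3.
Since rank = 3 (the number of vectors), the set is linearly independent.

linearly independent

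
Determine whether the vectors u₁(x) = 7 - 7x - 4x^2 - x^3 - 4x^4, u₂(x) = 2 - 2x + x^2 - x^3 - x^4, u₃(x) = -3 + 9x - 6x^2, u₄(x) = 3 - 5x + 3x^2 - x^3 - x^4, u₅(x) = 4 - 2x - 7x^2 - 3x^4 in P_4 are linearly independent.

Write each element as a coordinate vector in ℝ⁵ using {1, x, …, x^4}.
Form the 5×5 matrix with these as columns; its determinant is 0.
A zero determinant means the columns are linearly dependent.
Indeed 3u₂ - u₃ - 3u₄ = 0.

linearly dependent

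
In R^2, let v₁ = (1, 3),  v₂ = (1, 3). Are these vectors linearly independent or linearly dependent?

Two of the vectors are equal, giving an immediate dependence.

linearly dependent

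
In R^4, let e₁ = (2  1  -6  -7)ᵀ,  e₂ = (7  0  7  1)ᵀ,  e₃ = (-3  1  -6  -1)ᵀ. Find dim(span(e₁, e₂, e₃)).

Apply Gaussian elimination to the matrix whose rows are e₁, e₂, e₃.
Reduction leaves 3 leading entries, giving rank 3.

3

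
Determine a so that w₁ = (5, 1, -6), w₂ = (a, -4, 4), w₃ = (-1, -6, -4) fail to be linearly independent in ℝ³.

The set is linearly dependent precisely when det[w₁; w₂; w₃] = 0.
Expanding, det = 40*a + 220.
This vanishes exactly when a = -11/2.

a = -11/2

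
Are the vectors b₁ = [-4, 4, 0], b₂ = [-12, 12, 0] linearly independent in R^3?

One vector is a scalar multiple of another, so the set is dependent.

linearly dependent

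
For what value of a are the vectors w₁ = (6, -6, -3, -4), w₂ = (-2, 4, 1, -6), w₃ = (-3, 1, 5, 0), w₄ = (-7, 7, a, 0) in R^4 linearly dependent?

Place the vectors as rows of a 4×4 matrix; dependence ⇔ determinant zero.
The determinant works out to 112*a - 588.
Solving 112*a - 588 = 0 yields a = 21/4.

a = 21/4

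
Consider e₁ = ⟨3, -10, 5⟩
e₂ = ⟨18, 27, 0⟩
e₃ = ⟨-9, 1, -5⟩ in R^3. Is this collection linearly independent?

linearly dependent

Form the 3×3 matrix with these as columns; its determinant is 0.
A zero determinant means the columns are linearly dependent.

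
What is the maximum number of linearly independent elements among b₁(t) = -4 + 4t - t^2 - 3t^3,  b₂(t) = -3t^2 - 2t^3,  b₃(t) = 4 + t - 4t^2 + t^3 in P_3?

3

Pass to coordinate vectors with respect to the basis {1, t, …, t^3}.
Row-reduce the 3×4 matrix with these as rows.
There are 3 pivot columns, so rank = 3.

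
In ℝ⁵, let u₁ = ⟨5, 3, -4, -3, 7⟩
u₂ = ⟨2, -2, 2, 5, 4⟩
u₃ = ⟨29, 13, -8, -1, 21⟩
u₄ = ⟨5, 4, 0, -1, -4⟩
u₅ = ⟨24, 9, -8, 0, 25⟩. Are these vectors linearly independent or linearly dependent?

linearly dependent

Form the 5×5 matrix with these as columns; its determinant is 0.
A zero determinant means the columns are linearly dependent.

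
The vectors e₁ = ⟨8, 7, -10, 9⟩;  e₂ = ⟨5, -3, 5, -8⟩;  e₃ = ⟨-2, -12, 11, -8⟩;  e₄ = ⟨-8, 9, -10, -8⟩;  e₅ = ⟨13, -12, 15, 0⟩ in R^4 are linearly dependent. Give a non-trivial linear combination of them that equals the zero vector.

Set up α₁e₁ + … + α₅e₅ = 0 and solve the homogeneous system.
A generator of the null space is (0, 1, 0, -1, -1).

e₂ - e₄ - e₅ = 0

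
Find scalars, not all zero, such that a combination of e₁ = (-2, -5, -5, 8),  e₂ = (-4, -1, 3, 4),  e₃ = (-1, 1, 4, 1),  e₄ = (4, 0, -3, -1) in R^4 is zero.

Set up α₁e₁ + … + α₄e₄ = 0 and solve the homogeneous system.
The free variable yields coefficients (1, -3, 2, -2) (any nonzero multiple also works).

e₁ - 3e₂ + 2e₃ - 2e₄ = 0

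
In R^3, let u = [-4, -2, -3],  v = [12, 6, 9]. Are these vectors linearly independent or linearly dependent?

One vector is a scalar multiple of another, so the set is dependent.

linearly dependent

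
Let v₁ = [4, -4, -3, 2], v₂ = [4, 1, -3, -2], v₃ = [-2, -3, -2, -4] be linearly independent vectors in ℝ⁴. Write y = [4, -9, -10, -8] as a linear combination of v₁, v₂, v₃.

Since v₁, v₂, v₃ are independent, the coefficients expressing y are uniquely determined by a linear system.
The system has the unique solution (a₁, a₂, a₃) = (1, 1, 2).

y = v₁ + v₂ + 2v₃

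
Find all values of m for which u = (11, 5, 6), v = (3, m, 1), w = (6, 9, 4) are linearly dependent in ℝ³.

m = -33/8

Place the vectors as rows of a 3×3 matrix; dependence ⇔ determinant zero.
Expanding, det = 8*m + 33.
This vanishes exactly when m = -33/8.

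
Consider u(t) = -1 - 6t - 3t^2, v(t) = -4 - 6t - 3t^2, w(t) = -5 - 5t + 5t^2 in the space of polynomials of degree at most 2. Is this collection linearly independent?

linearly independent

Write each element as a coordinate vector in ℝ³ using {1, t, t^2}.
Place the vectors as rows of a 3×3 matrix and reduce to echelon form.
The reduction yields 3 nonzero rows, so the rank is 3.
Since rank = 3 (the number of vectors), the set is linearly independent.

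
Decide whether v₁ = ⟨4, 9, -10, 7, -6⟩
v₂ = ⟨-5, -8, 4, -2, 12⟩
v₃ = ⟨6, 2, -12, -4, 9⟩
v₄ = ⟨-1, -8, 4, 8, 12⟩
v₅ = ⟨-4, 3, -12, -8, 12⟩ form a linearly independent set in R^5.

linearly independent

The matrix [v₁|v₂|v₃|v₄|v₅] has determinant -18804.
A nonzero determinant means the columns are linearly independent.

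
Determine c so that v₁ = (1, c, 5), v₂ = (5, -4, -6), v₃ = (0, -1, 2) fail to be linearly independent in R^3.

Place the vectors as rows of a 3×3 matrix; dependence ⇔ determinant zero.
The determinant works out to -10*c - 39.
Setting this to zero gives c = -39/10.

c = -39/10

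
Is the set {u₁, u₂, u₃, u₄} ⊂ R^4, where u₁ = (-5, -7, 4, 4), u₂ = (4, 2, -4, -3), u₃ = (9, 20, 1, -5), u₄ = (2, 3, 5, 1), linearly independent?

linearly dependent

The matrix [u₁|u₂|u₃|u₄] has determinant 0.
A zero determinant means the columns are linearly dependent.
Indeed 3u₁ + 2u₂ + u₃ - u₄ = 0.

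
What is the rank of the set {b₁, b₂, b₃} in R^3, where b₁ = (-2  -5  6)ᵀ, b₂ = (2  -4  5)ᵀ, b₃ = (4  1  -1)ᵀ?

rank 2

Apply Gaussian elimination to the matrix whose rows are b₁, b₂, b₃.
Reduction leaves 2 leading entries, giving rank 2.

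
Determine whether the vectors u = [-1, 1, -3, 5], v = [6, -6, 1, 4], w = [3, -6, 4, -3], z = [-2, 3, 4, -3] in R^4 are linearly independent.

linearly independent

The matrix [u|v|w|z] has determinant 391.
A nonzero determinant means the columns are linearly independent.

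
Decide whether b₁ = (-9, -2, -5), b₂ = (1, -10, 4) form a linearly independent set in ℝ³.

linearly independent

Row-reduce the matrix whose columns are b₁, b₂.
The reduction yields 2 nonzero rows, so the rank is 2.
Since rank = 2 (the number of vectors), the set is linearly independent.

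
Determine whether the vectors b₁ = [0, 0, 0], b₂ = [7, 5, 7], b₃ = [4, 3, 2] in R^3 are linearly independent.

One of the vectors is the zero vector, so the set is linearly dependent.

linearly dependent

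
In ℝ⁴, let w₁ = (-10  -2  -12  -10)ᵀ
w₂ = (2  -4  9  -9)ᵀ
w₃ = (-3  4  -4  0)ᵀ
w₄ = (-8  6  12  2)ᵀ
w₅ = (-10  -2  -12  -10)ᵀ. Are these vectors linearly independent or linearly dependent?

There are 5 vectors in a 4-dimensional space, so they cannot be linearly independent.

linearly dependent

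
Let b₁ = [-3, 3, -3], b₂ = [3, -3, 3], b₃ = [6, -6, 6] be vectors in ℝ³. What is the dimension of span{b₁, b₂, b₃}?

dim = 1

Row-reduce the 3×3 matrix with these as rows.
Exactly 1 pivot survives; hence the rank is 1.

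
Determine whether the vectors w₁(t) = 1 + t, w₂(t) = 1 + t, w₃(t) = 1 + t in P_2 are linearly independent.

Take coordinates with respect to the standard basis {1, t, t²}.
The matrix [w₁|w₂|w₃] has determinant 0.
A zero determinant means the columns are linearly dependent.
Indeed w₁ - w₂ = 0.

linearly dependent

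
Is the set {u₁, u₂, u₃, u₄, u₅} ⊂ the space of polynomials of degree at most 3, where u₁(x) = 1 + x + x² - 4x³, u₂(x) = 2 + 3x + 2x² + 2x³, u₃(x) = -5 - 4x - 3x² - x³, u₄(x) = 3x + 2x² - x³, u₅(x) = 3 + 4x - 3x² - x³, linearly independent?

Write each element as a coordinate vector in ℝ⁴ using {1, x, …, x³}.
There are 5 vectors in a 4-dimensional space, so they cannot be linearly independent.

linearly dependent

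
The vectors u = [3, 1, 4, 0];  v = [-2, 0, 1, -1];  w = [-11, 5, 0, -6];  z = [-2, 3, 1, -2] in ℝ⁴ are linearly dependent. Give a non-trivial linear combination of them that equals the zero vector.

u - 2v + w - 2z = 0

Set up α₁u + … + α₄z = 0 and solve the homogeneous system.
A generator of the null space is (1, -2, 1, -2).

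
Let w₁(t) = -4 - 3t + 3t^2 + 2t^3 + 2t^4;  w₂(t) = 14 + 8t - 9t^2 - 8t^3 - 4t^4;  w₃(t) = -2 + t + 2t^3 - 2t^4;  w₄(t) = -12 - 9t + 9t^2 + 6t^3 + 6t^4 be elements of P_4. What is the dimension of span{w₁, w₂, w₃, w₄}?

Represent each element by its coordinate vector in ℝ⁵.
Form the matrix with w₁, w₂, w₃, w₄ as columns and reduce.
The echelon form has 2 nonzero rows, so the rank is 2.

dim = 2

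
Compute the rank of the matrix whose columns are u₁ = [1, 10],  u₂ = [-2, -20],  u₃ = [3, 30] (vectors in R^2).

Form the matrix with u₁, u₂, u₃ as columns and reduce.
Reduction leaves 1 leading entry, giving rank 1.
(With 3 elements in a 2-dimensional space the rank is at most 2.)

1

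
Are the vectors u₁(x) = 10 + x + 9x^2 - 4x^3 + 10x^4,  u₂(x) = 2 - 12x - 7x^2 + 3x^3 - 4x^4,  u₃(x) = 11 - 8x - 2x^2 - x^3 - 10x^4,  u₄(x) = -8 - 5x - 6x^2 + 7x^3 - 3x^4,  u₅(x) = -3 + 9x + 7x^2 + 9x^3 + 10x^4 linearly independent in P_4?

linearly independent

Write each element as a coordinate vector in ℝ⁵ using {1, x, …, x^4}.
Row-reduce the matrix whose columns are u₁, u₂, u₃, u₄, u₅.
The reduction yields 5 nonzero rows, so the rank is 5.
Since rank = 5 (the number of vectors), the set is linearly independent.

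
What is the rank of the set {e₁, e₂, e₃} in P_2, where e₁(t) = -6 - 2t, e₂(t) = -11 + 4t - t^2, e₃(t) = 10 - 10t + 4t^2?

3

Use coordinates relative to {1, t, t^2}.
Put the 3×3 matrix [e₁|e₂|e₃] into echelon form.
There are 3 pivot columns, so rank = 3.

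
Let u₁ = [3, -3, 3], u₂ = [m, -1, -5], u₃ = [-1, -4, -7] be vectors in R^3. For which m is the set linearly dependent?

m = -19/11

Dependence holds iff the 3×3 matrix [u₁ u₂ u₃] is singular.
Expanding, det = -33*m - 57.
This vanishes exactly when m = -19/11.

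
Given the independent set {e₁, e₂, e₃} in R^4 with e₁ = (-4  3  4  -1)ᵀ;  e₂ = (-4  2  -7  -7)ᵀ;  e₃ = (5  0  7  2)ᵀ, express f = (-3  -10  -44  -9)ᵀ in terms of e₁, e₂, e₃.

f = -4e₁ + e₂ - 3e₃

Write f = c₁e₁ + … + c₃e₃ and equate components.
Row-reducing the augmented matrix gives the unique coefficients (c₁, c₂, c₃) = (-4, 1, -3).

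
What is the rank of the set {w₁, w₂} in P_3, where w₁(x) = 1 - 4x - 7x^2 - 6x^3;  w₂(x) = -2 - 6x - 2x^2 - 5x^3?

rank 2

Represent each element by its coordinate vector in ℝ⁴.
Form the matrix with w₁, w₂ as columns and reduce.
Reduction leaves 2 leading entries, giving rank 2.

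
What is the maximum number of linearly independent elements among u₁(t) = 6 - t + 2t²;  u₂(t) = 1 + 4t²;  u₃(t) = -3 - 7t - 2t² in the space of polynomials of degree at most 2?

Pass to coordinate vectors with respect to the basis {1, t, t²}.
Row-reduce the 3×3 matrix with these as rows.
Reduction leaves 3 leading entries, giving rank 3.

3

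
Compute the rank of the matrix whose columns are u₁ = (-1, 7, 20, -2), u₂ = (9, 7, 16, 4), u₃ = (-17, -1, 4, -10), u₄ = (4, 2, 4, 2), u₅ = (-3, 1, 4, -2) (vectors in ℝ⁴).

2

Form the matrix with u₁, u₂, u₃, u₄, u₅ as columns and reduce.
There are 2 pivot columns, so rank = 2.
(With 5 elements in a 4-dimensional space the rank is at most 4.)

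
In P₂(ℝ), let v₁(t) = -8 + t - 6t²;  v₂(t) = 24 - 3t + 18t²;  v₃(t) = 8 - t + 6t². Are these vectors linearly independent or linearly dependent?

Take coordinates with respect to the standard basis {1, t, t²}.
Place the vectors as rows of a 3×3 matrix and reduce to echelon form.
The reduction yields 1 nonzero row, so the rank is 1.
Since rank 1 < 3, the set is linearly dependent.
Indeed 3v₁ + v₂ = 0.

linearly dependent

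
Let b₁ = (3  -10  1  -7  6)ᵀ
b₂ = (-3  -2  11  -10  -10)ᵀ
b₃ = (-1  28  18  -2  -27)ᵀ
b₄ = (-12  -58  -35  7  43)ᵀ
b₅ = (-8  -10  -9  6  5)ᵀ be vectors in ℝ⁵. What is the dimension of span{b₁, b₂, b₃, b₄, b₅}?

Put the 5×5 matrix [b₁|b₂|b₃|b₄|b₅] into echelon form.
Exactly 3 pivots survive; hence the rank is 3.

dim = 3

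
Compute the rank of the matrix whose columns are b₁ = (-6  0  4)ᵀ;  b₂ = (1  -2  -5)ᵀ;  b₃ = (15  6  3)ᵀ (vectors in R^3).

2

Row-reduce the 3×3 matrix with these as rows.
The echelon form has 2 nonzero rows, so the rank is 2.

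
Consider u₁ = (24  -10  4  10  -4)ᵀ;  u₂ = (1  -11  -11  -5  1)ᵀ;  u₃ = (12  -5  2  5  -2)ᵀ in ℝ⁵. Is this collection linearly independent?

Place the vectors as rows of a 3×5 matrix and reduce to echelon form.
The reduction yields 2 nonzero rows, so the rank is 2.
Since rank 2 < 3, the set is linearly dependent.
Indeed u₁ - 2u₃ = 0.

linearly dependent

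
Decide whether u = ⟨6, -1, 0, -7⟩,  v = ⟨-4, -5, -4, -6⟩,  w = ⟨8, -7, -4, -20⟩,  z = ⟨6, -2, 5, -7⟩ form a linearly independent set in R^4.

linearly dependent

Row-reduce the matrix whose columns are u, v, w, z.
The reduction yields 3 nonzero rows, so the rank is 3.
Since rank 3 < 4, the set is linearly dependent.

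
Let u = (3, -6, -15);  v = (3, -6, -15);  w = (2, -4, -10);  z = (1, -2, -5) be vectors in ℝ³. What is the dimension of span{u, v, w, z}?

Form the matrix with u, v, w, z as columns and reduce.
The echelon form has 1 nonzero row, so the rank is 1.
(With 4 elements in a 3-dimensional space the rank is at most 3.)

1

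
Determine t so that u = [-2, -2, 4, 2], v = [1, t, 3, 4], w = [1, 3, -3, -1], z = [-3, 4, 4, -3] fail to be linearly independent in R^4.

t = -23/2

Dependence holds iff the 4×4 matrix [u v w z] is singular.
The determinant works out to -12*t - 138.
Solving -12*t - 138 = 0 yields t = -23/2.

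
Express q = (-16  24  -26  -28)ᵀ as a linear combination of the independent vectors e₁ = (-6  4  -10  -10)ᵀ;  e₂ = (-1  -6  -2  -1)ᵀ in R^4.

q = 3e₁ - 2e₂

Set up the augmented matrix [e₁ | e₂ | q] and row-reduce.
Row-reducing the augmented matrix gives the unique coefficients (α₁, α₂) = (3, -2).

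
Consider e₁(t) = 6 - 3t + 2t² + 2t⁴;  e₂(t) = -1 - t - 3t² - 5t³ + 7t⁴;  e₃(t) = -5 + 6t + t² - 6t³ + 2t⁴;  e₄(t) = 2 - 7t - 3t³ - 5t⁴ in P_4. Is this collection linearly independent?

linearly independent

Take coordinates with respect to the standard basis {1, t, …, t⁴}.
Place the vectors as rows of a 4×5 matrix and reduce to echelon form.
The reduction yields 4 nonzero rows, so the rank is 4.
Since rank = 4 (the number of vectors), the set is linearly independent.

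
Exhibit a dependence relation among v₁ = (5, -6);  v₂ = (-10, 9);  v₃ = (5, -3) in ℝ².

v₁ + v₂ + v₃ = 0

Write the vectors as columns of a matrix and find a nonzero vector in its null space.
A generator of the null space is (1, 1, 1).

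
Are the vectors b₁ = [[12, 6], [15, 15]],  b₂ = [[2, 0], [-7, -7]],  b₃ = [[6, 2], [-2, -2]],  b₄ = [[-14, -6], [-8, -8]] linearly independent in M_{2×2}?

linearly dependent

Take coordinates with respect to the standard basis {E₁₁, E₁₂, E₂₁, E₂₂}.
The matrix [b₁|b₂|b₃|b₄] has determinant 0.
A zero determinant means the columns are linearly dependent.
Indeed b₁ + 3b₂ - 3b₃ = 0.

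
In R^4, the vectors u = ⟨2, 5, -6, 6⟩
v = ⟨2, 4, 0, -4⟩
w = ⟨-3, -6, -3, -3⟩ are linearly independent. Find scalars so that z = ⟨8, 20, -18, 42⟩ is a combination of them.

z = 4u - 3v - 2w

Since u, v, w are independent, the coefficients expressing z are uniquely determined by a linear system.
Row-reducing the augmented matrix gives the unique coefficients (a₁, a₂, a₃) = (4, -3, -2).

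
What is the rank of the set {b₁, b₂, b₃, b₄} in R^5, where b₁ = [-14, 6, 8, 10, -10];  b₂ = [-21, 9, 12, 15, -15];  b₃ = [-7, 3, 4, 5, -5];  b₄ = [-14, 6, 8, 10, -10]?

1

Put the 5×4 matrix [b₁|b₂|b₃|b₄] into echelon form.
The echelon form has 1 nonzero row, so the rank is 1.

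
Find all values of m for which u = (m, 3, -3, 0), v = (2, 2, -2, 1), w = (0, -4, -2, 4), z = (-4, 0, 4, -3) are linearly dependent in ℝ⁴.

The vectors are dependent exactly when the determinant of the matrix with rows u, v, w, z vanishes.
Cofactor expansion gives det = 60 - 12*m.
This vanishes exactly when m = 5.

m = 5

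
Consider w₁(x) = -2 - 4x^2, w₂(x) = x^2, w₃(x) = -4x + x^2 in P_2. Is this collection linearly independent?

Write each element as a coordinate vector in ℝ³ using {1, x, x^2}.
The matrix [w₁|w₂|w₃] has determinant -8.
A nonzero determinant means the columns are linearly independent.

linearly independent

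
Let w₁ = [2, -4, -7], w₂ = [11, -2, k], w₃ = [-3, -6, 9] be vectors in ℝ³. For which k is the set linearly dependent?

k = -36

The vectors are dependent exactly when the determinant of the matrix with rows w₁, w₂, w₃ vanishes.
Expanding, det = 24*k + 864.
Setting this to zero gives k = -36.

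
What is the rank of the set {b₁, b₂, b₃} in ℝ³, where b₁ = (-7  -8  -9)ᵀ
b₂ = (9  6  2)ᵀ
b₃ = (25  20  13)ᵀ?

Put the 3×3 matrix [b₁|b₂|b₃] into echelon form.
Reduction leaves 2 leading entries, giving rank 2.

2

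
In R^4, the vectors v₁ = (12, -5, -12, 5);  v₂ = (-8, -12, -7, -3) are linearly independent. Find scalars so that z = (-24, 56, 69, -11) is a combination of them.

Write z = a₁v₁ + a₂v₂ and equate components.
Row-reducing the augmented matrix gives the unique coefficients (a₁, a₂) = (-4, -3).

z = -4v₁ - 3v₂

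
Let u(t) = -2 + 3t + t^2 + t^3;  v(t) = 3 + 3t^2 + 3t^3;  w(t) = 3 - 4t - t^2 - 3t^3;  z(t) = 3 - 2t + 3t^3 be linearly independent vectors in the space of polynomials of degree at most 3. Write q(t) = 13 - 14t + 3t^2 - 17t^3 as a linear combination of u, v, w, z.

q = -2u + 3v + 4w - 4z

Work in coordinates with respect to the standard basis {1, t, …, t^3}.
Since u, v, w, z are independent, the coefficients expressing q are uniquely determined by a linear system.
Row-reducing the augmented matrix gives the unique coefficients (a₁, …, a₄) = (-2, 3, 4, -4).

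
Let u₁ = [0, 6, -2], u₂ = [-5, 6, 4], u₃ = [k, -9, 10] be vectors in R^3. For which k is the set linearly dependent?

Place the vectors as rows of a 3×3 matrix; dependence ⇔ determinant zero.
The determinant works out to 36*k + 210.
Setting this to zero gives k = -35/6.

k = -35/6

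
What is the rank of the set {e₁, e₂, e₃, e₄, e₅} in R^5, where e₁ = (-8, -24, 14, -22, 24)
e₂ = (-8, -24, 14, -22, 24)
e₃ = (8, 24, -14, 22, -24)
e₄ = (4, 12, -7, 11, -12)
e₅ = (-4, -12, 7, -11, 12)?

Row-reduce the 5×5 matrix with these as rows.
The echelon form has 1 nonzero row, so the rank is 1.

1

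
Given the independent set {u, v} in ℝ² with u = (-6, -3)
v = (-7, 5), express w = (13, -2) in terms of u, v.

w = -u - v

Write w = c₁u + c₂v and equate components.
Row-reducing the augmented matrix gives the unique coefficients (c₁, c₂) = (-1, -1).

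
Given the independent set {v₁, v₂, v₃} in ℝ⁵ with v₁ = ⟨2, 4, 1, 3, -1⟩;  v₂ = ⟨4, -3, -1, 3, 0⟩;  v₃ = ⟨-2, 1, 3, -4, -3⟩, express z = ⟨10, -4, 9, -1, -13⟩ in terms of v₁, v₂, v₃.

Solve the system with v₁, v₂, v₃ as columns and z as the right-hand side.
The system has the unique solution (c₁, c₂, c₃) = (1, 4, 4).

z = v₁ + 4v₂ + 4v₃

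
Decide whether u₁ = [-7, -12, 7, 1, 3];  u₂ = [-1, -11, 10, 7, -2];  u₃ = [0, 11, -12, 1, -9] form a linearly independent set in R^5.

linearly independent

Place the vectors as rows of a 3×5 matrix and reduce to echelon form.
The reduction yields 3 nonzero rows, so the rank is 3.
Since rank = 3 (the number of vectors), the set is linearly independent.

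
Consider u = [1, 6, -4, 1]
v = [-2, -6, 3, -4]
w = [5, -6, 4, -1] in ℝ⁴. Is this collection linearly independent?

Row-reduce the matrix whose columns are u, v, w.
The reduction yields 3 nonzero rows, so the rank is 3.
Since rank = 3 (the number of vectors), the set is linearly independent.

linearly independent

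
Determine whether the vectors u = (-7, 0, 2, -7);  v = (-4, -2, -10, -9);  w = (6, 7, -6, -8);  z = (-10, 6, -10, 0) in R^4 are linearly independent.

linearly independent

Place the vectors as rows of a 4×4 matrix and reduce to echelon form.
The reduction yields 4 nonzero rows, so the rank is 4.
Since rank = 4 (the number of vectors), the set is linearly independent.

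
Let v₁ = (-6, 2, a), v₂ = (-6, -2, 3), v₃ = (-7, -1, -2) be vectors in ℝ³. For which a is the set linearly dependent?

Place the vectors as rows of a 3×3 matrix; dependence ⇔ determinant zero.
The determinant works out to -8*a - 108.
This vanishes exactly when a = -27/2.

a = -27/2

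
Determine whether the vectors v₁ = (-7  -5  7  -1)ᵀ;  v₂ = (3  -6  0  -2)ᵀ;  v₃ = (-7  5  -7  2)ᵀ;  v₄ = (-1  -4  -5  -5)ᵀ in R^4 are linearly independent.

The matrix [v₁|v₂|v₃|v₄] has determinant 2287.
A nonzero determinant means the columns are linearly independent.

linearly independent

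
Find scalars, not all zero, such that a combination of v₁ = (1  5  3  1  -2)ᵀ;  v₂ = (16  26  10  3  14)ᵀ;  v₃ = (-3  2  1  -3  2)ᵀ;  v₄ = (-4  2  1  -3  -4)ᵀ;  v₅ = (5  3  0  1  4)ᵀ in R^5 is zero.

Set up α₁v₁ + … + α₅v₅ = 0 and solve the homogeneous system.
One solution (up to scaling) is (3, -1, 2, -1, 3).

3v₁ - v₂ + 2v₃ - v₄ + 3v₅ = 0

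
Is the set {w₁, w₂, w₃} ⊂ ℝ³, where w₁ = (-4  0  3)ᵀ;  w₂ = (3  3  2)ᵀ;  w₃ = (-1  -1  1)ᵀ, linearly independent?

The matrix [w₁|w₂|w₃] has determinant -20.
A nonzero determinant means the columns are linearly independent.

linearly independent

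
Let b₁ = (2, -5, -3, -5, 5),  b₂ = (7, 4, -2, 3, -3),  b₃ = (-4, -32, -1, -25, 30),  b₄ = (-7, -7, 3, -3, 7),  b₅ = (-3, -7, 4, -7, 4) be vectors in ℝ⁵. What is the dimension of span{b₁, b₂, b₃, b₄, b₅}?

Apply Gaussian elimination to the matrix whose rows are b₁, b₂, b₃, b₄, b₅.
Exactly 4 pivots survive; hence the rank is 4.

dim = 4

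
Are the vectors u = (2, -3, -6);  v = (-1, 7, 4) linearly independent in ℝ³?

linearly independent

Row-reduce the matrix whose columns are u, v.
The reduction yields 2 nonzero rows, so the rank is 2.
Since rank = 2 (the number of vectors), the set is linearly independent.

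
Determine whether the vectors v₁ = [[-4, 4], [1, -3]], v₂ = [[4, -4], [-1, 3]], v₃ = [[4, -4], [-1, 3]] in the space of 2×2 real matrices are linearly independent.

Take coordinates with respect to the standard basis {E₁₁, E₁₂, E₂₁, E₂₂}.
Place the vectors as rows of a 3×4 matrix and reduce to echelon form.
The reduction yields 1 nonzero row, so the rank is 1.
Since rank 1 < 3, the set is linearly dependent.
Indeed v₁ + v₂ = 0.

linearly dependent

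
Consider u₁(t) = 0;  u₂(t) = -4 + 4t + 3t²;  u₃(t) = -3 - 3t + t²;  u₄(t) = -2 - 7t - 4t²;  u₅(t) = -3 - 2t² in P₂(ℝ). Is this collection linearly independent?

Write each element as a coordinate vector in ℝ³ using {1, t, t²}.
There are 5 vectors in a 3-dimensional space, so they cannot be linearly independent.

linearly dependent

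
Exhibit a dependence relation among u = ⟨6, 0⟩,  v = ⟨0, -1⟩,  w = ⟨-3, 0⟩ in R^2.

u + 2w = 0

Write the vectors as columns of a matrix and find a nonzero vector in its null space.
One solution (up to scaling) is (1, 0, 2).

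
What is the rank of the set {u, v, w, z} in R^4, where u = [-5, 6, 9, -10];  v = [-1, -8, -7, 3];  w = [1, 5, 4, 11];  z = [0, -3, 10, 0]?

Apply Gaussian elimination to the matrix whose rows are u, v, w, z.
The echelon form has 4 nonzero rows, so the rank is 4.

4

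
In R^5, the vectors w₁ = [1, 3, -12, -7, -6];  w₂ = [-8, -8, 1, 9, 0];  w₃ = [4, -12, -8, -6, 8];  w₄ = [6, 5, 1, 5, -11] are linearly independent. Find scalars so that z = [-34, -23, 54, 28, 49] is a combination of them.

Since w₁, w₂, w₃, w₄ are independent, the coefficients expressing z are uniquely determined by a linear system.
The system has the unique solution (c₁, …, c₄) = (-4, 1, -1, -3).

z = -4w₁ + w₂ - w₃ - 3w₄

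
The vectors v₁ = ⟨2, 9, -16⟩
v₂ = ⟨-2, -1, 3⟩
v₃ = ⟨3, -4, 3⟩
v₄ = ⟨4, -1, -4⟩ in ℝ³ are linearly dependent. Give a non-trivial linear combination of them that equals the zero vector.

Write the vectors as columns of a matrix and find a nonzero vector in its null space.
A generator of the null space is (1, 2, 2, -1).

v₁ + 2v₂ + 2v₃ - v₄ = 0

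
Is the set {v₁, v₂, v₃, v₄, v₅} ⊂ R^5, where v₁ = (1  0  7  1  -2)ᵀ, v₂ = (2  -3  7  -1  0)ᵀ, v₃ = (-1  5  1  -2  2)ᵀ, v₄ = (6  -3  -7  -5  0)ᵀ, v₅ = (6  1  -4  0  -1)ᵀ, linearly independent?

Row-reduce the matrix whose columns are v₁, v₂, v₃, v₄, v₅.
The reduction yields 5 nonzero rows, so the rank is 5.
Since rank = 5 (the number of vectors), the set is linearly independent.

linearly independent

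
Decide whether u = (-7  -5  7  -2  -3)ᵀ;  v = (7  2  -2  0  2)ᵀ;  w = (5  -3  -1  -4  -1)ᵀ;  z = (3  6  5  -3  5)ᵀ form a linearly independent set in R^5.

linearly independent

Place the vectors as rows of a 4×5 matrix and reduce to echelon form.
The reduction yields 4 nonzero rows, so the rank is 4.
Since rank = 4 (the number of vectors), the set is linearly independent.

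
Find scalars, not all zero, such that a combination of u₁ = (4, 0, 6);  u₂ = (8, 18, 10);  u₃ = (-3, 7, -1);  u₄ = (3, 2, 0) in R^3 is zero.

Solve the homogeneous system with u₁, u₂, u₃, u₄ as columns by row-reducing the coefficient matrix.
One solution (up to scaling) is (2, -1, 2, 2).

2u₁ - u₂ + 2u₃ + 2u₄ = 0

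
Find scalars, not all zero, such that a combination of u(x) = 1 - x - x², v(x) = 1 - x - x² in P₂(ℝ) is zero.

u - v = 0

Write each element as a vector in ℝ³ using {1, x, x²}.
Solve the homogeneous system with u, v as columns by row-reducing the coefficient matrix.
A generator of the null space is (1, -1).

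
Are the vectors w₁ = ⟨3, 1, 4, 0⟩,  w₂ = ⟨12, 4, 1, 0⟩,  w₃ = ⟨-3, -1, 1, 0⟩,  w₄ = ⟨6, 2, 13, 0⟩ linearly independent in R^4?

The matrix [w₁|w₂|w₃|w₄] has determinant 0.
A zero determinant means the columns are linearly dependent.
Indeed w₁ - w₂ - 3w₃ = 0.

linearly dependent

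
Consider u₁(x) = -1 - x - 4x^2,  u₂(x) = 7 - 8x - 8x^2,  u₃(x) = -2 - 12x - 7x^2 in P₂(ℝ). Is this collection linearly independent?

linearly independent

Write each element as a coordinate vector in ℝ³ using {1, x, x^2}.
The matrix [u₁|u₂|u₃] has determinant 375.
A nonzero determinant means the columns are linearly independent.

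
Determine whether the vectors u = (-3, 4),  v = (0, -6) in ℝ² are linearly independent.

The matrix [u|v] has determinant 18.
A nonzero determinant means the columns are linearly independent.

linearly independent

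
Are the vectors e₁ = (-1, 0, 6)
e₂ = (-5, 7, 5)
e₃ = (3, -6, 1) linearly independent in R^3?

Form the 3×3 matrix with these as columns; its determinant is 17.
A nonzero determinant means the columns are linearly independent.

linearly independent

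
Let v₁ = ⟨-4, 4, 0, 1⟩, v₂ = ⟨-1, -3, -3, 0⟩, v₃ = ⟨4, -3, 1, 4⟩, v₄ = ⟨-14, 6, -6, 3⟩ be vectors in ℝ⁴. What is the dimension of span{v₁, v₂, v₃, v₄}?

dim = 3

Row-reduce the 4×4 matrix with these as rows.
Exactly 3 pivots survive; hence the rank is 3.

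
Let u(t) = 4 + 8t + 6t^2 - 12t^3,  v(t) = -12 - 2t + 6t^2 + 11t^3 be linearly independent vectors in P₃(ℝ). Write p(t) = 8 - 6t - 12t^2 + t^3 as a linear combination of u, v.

p = -u - v

Work in coordinates with respect to the standard basis {1, t, …, t^3}.
Since u, v are independent, the coefficients expressing p are uniquely determined by a linear system.
Back-substitution yields (c₁, c₂) = (-1, -1).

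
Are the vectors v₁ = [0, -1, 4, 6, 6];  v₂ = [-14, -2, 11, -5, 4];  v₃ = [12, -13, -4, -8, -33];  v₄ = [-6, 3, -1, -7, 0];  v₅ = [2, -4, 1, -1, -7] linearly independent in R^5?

The matrix [v₁|v₂|v₃|v₄|v₅] has determinant 0.
A zero determinant means the columns are linearly dependent.
Indeed 13v₁ - 3v₂ + 2v₃ + 11v₄ = 0.

linearly dependent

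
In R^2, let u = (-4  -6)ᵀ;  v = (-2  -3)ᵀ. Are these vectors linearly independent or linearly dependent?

One vector is a scalar multiple of another, so the set is dependent.

linearly dependent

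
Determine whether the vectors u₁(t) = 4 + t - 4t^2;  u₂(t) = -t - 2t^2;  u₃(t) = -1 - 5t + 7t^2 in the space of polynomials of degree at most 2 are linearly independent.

linearly independent

Write each element as a coordinate vector in ℝ³ using {1, t, t^2}.
Form the 3×3 matrix with these as columns; its determinant is -62.
A nonzero determinant means the columns are linearly independent.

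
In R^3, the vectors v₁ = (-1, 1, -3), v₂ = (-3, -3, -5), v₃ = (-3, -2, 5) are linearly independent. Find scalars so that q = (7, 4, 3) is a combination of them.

Since v₁, v₂, v₃ are independent, the coefficients expressing q are uniquely determined by a linear system.
The system has the unique solution (c₁, c₂, c₃) = (-1, -1, -1).

q = -v₁ - v₂ - v₃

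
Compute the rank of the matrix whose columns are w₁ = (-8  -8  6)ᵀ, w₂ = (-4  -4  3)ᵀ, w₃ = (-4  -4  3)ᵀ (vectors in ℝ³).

rank 1

Apply Gaussian elimination to the matrix whose rows are w₁, w₂, w₃.
Reduction leaves 1 leading entry, giving rank 1.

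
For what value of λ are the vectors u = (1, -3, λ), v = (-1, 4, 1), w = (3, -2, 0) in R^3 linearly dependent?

Dependence holds iff the 3×3 matrix [u v w] is singular.
Expanding, det = -10*λ - 7.
This vanishes exactly when λ = -7/10.

λ = -7/10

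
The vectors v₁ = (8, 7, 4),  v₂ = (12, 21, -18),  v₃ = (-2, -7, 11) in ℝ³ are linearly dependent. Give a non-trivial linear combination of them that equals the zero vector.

v₁ - v₂ - 2v₃ = 0

Set up α₁v₁ + … + α₃v₃ = 0 and solve the homogeneous system.
The free variable yields coefficients (1, -1, -2) (any nonzero multiple also works).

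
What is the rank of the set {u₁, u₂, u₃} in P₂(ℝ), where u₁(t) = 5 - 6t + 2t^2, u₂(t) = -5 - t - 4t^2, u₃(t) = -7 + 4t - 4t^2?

rank 3

Represent each element by its coordinate vector in ℝ³.
Row-reduce the 3×3 matrix with these as rows.
The echelon form has 3 nonzero rows, so the rank is 3.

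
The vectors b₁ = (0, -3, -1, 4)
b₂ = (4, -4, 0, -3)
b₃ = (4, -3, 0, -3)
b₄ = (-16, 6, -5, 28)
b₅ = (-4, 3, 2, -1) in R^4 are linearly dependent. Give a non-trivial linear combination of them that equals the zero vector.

Solve the homogeneous system with b₁, b₂, b₃, b₄, b₅ as columns by row-reducing the coefficient matrix.
The free variable yields coefficients (3, -3, -2, -1, -1) (any nonzero multiple also works).

3b₁ - 3b₂ - 2b₃ - b₄ - b₅ = 0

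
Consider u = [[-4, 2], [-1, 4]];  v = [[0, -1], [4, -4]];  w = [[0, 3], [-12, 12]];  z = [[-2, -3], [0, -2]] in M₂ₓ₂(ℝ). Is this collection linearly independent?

Take coordinates with respect to the standard basis {E₁₁, E₁₂, E₂₁, E₂₂}.
One vector is a scalar multiple of another, so the set is dependent.

linearly dependent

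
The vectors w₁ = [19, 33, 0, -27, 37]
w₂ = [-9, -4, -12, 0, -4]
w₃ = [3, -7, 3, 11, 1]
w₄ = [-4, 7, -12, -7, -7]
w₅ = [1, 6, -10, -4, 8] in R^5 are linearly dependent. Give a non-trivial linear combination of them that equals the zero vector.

w₁ + 2w₂ + 2w₃ + w₄ - 3w₅ = 0

Write the vectors as columns of a matrix and find a nonzero vector in its null space.
One solution (up to scaling) is (1, 2, 2, 1, -3).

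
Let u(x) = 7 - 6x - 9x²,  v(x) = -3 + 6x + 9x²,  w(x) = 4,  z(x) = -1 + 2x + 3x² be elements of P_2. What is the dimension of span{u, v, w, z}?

Represent each element by its coordinate vector in ℝ³.
Apply Gaussian elimination to the matrix whose rows are u, v, w, z.
Exactly 2 pivots survive; hence the rank is 2.
(With 4 elements in a 3-dimensional space the rank is at most 3.)

2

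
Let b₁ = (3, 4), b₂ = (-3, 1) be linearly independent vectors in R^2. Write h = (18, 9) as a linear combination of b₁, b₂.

Solve the system with b₁, b₂ as columns and h as the right-hand side.
Row-reducing the augmented matrix gives the unique coefficients (α₁, α₂) = (3, -3).

h = 3b₁ - 3b₂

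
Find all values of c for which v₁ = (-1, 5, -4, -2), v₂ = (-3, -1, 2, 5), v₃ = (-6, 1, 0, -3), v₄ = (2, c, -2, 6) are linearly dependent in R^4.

c = 3

Place the vectors as rows of a 4×4 matrix; dependence ⇔ determinant zero.
Expanding, det = 138*c - 414.
Setting this to zero gives c = 3.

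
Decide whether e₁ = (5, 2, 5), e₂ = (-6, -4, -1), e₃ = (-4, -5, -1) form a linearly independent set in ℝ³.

Place the vectors as rows of a 3×3 matrix and reduce to echelon form.
The reduction yields 3 nonzero rows, so the rank is 3.
Since rank = 3 (the number of vectors), the set is linearly independent.

linearly independent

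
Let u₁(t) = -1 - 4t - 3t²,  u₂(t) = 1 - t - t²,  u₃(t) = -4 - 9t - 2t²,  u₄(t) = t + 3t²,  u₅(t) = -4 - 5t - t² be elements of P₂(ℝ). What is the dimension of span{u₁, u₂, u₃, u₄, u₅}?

Use coordinates relative to {1, t, t²}.
Row-reduce the 5×3 matrix with these as rows.
Exactly 3 pivots survive; hence the rank is 3.
(With 5 elements in a 3-dimensional space the rank is at most 3.)

3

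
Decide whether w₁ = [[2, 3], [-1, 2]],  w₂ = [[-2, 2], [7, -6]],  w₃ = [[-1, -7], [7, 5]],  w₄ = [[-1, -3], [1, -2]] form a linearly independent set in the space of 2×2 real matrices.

linearly independent

Write each element as a coordinate vector in ℝ⁴ using {E₁₁, E₁₂, E₂₁, E₂₂}.
The matrix [w₁|w₂|w₃|w₄] has determinant -325.
A nonzero determinant means the columns are linearly independent.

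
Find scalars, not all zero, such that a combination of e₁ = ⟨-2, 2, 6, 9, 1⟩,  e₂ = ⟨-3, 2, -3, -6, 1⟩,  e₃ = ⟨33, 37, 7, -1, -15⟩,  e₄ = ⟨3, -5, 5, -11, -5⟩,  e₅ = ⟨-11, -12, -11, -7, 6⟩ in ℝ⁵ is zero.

Write the vectors as columns of a matrix and find a nonzero vector in its null space.
A generator of the null space is (3, -1, 1, 1, 3).

3e₁ - e₂ + e₃ + e₄ + 3e₅ = 0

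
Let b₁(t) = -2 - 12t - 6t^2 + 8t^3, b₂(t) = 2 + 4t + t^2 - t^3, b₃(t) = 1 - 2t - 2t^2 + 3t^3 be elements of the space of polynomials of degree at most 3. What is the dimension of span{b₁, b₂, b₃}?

Use coordinates relative to {1, t, …, t^3}.
Row-reduce the 3×4 matrix with these as rows.
Exactly 2 pivots survive; hence the rank is 2.

dim = 2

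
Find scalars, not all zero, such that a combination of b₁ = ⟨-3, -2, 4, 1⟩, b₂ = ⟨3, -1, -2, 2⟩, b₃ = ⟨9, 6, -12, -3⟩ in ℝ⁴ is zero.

Solve the homogeneous system with b₁, b₂, b₃ as columns by row-reducing the coefficient matrix.
One solution (up to scaling) is (3, 0, 1).

3b₁ + b₃ = 0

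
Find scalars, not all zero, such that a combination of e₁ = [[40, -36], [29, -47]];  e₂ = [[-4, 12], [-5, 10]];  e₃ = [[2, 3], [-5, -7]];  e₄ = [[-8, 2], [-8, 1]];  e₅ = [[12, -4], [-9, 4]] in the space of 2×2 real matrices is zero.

e₁ + 3e₂ - 2e₃ + 3e₄ = 0

Write each element as a vector in ℝ⁴ using {E₁₁, E₁₂, E₂₁, E₂₂}.
Row-reduce the matrix with e₁, e₂, e₃, e₄, e₅ as columns; the null space gives the coefficients.
The free variable yields coefficients (1, 3, -2, 3, 0) (any nonzero multiple also works).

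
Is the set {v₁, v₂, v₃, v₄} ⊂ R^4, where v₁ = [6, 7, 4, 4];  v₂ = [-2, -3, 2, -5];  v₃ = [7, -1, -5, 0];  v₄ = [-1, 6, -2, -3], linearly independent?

linearly independent

The matrix [v₁|v₂|v₃|v₄] has determinant -2955.
A nonzero determinant means the columns are linearly independent.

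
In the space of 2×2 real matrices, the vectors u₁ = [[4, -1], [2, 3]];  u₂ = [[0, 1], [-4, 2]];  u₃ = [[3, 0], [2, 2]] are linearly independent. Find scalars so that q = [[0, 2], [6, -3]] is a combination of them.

Identify each element with its coordinate vector in ℝ⁴ via {E₁₁, E₁₂, E₂₁, E₂₂}.
Set up the augmented matrix [u₁ | u₂ | u₃ | q] and row-reduce.
The system has the unique solution (α₁, α₂, α₃) = (-3, -1, 4).

q = -3u₁ - u₂ + 4u₃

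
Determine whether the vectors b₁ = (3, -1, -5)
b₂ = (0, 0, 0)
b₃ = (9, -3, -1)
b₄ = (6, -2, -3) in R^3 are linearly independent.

linearly dependent

There are 4 vectors in a 3-dimensional space, so they cannot be linearly independent.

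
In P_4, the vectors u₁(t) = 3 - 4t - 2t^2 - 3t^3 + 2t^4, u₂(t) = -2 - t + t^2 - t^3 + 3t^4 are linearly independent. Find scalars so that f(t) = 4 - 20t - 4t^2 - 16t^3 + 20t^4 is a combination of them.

Take coordinate vectors relative to {1, t, …, t^4}.
Write f = α₁u₁ + α₂u₂ and equate components.
Back-substitution yields (α₁, α₂) = (4, 4).

f = 4u₁ + 4u₂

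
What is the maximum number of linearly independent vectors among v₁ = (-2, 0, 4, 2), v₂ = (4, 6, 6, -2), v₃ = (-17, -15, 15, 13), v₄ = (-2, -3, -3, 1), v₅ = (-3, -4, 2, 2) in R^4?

3

Form the matrix with v₁, v₂, v₃, v₄, v₅ as columns and reduce.
There are 3 pivot columns, so rank = 3.
(With 5 elements in a 4-dimensional space the rank is at most 4.)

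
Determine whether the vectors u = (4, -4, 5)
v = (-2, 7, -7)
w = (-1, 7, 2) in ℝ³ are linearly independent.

linearly independent

Form the 3×3 matrix with these as columns; its determinant is 173.
A nonzero determinant means the columns are linearly independent.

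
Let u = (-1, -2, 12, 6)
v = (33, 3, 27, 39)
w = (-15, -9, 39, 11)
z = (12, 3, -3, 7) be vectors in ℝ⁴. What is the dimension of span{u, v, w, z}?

2

Apply Gaussian elimination to the matrix whose rows are u, v, w, z.
The echelon form has 2 nonzero rows, so the rank is 2.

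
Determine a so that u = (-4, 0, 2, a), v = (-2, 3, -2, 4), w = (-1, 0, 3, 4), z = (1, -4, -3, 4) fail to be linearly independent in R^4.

Dependence holds iff the 4×4 matrix [u v w z] is singular.
Cofactor expansion gives det = 32*a - 592.
Setting this to zero gives a = 37/2.

a = 37/2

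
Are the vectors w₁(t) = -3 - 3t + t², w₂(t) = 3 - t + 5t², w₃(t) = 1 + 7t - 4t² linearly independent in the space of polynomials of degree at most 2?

Write each element as a coordinate vector in ℝ³ using {1, t, t²}.
Row-reduce the matrix whose columns are w₁, w₂, w₃.
The reduction yields 3 nonzero rows, so the rank is 3.
Since rank = 3 (the number of vectors), the set is linearly independent.

linearly independent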